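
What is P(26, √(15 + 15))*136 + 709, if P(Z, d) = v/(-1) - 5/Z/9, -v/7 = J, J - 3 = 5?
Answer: 973685/117 ≈ 8322.1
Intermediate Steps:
J = 8 (J = 3 + 5 = 8)
v = -56 (v = -7*8 = -56)
P(Z, d) = 56 - 5/(9*Z) (P(Z, d) = -56/(-1) - 5/Z/9 = -56*(-1) - 5/Z*(⅑) = 56 - 5/(9*Z))
P(26, √(15 + 15))*136 + 709 = (56 - 5/9/26)*136 + 709 = (56 - 5/9*1/26)*136 + 709 = (56 - 5/234)*136 + 709 = (13099/234)*136 + 709 = 890732/117 + 709 = 973685/117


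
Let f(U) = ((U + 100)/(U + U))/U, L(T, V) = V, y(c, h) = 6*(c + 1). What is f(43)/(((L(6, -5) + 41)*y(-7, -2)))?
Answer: -143/4792608 ≈ -2.9838e-5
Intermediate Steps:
y(c, h) = 6 + 6*c (y(c, h) = 6*(1 + c) = 6 + 6*c)
f(U) = (100 + U)/(2*U²) (f(U) = ((100 + U)/((2*U)))/U = ((100 + U)*(1/(2*U)))/U = ((100 + U)/(2*U))/U = (100 + U)/(2*U²))
f(43)/(((L(6, -5) + 41)*y(-7, -2))) = ((½)*(100 + 43)/43²)/(((-5 + 41)*(6 + 6*(-7)))) = ((½)*(1/1849)*143)/((36*(6 - 42))) = 143/(3698*((36*(-36)))) = (143/3698)/(-1296) = (143/3698)*(-1/1296) = -143/4792608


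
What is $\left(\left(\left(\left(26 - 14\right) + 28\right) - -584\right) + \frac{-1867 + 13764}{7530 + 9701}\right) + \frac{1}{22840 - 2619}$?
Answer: $\frac{217659690292}{348428051} \approx 624.69$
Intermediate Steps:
$\left(\left(\left(\left(26 - 14\right) + 28\right) - -584\right) + \frac{-1867 + 13764}{7530 + 9701}\right) + \frac{1}{22840 - 2619} = \left(\left(\left(12 + 28\right) + 584\right) + \frac{11897}{17231}\right) + \frac{1}{20221} = \left(\left(40 + 584\right) + 11897 \cdot \frac{1}{17231}\right) + \frac{1}{20221} = \left(624 + \frac{11897}{17231}\right) + \frac{1}{20221} = \frac{10764041}{17231} + \frac{1}{20221} = \frac{217659690292}{348428051}$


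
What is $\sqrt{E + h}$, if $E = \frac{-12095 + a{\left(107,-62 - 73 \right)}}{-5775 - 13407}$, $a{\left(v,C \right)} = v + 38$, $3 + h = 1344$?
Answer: $\frac{\sqrt{123412250046}}{9591} \approx 36.628$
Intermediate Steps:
$h = 1341$ ($h = -3 + 1344 = 1341$)
$a{\left(v,C \right)} = 38 + v$
$E = \frac{5975}{9591}$ ($E = \frac{-12095 + \left(38 + 107\right)}{-5775 - 13407} = \frac{-12095 + 145}{-19182} = \left(-11950\right) \left(- \frac{1}{19182}\right) = \frac{5975}{9591} \approx 0.62298$)
$\sqrt{E + h} = \sqrt{\frac{5975}{9591} + 1341} = \sqrt{\frac{12867506}{9591}} = \frac{\sqrt{123412250046}}{9591}$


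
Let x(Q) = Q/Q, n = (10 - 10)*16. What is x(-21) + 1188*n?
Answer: 1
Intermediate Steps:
n = 0 (n = 0*16 = 0)
x(Q) = 1
x(-21) + 1188*n = 1 + 1188*0 = 1 + 0 = 1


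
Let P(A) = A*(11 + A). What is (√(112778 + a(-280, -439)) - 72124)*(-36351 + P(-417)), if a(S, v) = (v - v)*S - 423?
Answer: -9588957924 + 132951*√112355 ≈ -9.5444e+9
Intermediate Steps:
a(S, v) = -423 (a(S, v) = 0*S - 423 = 0 - 423 = -423)
(√(112778 + a(-280, -439)) - 72124)*(-36351 + P(-417)) = (√(112778 - 423) - 72124)*(-36351 - 417*(11 - 417)) = (√112355 - 72124)*(-36351 - 417*(-406)) = (-72124 + √112355)*(-36351 + 169302) = (-72124 + √112355)*132951 = -9588957924 + 132951*√112355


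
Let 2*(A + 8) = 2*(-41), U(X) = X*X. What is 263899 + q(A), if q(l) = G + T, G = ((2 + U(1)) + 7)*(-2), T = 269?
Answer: 264148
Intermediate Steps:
U(X) = X²
G = -20 (G = ((2 + 1²) + 7)*(-2) = ((2 + 1) + 7)*(-2) = (3 + 7)*(-2) = 10*(-2) = -20)
A = -49 (A = -8 + (2*(-41))/2 = -8 + (½)*(-82) = -8 - 41 = -49)
q(l) = 249 (q(l) = -20 + 269 = 249)
263899 + q(A) = 263899 + 249 = 264148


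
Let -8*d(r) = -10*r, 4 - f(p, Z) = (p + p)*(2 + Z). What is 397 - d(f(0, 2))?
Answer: 392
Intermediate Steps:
f(p, Z) = 4 - 2*p*(2 + Z) (f(p, Z) = 4 - (p + p)*(2 + Z) = 4 - 2*p*(2 + Z))
d(r) = 5*r/4 (d(r) = -(-5)*r/4 = 5*r/4)
397 - d(f(0, 2)) = 397 - 5*(4 - 4*0 - 2*2*0)/4 = 397 - 5*(4 + 0 + 0)/4 = 397 - 5*4/4 = 397 - 1*5 = 397 - 5 = 392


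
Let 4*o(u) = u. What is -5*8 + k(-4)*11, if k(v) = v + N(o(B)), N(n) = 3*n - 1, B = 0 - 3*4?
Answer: -194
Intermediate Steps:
B = -12 (B = 0 - 12 = -12)
o(u) = u/4
N(n) = -1 + 3*n
k(v) = -10 + v (k(v) = v + (-1 + 3*((¼)*(-12))) = v + (-1 + 3*(-3)) = v + (-1 - 9) = v - 10 = -10 + v)
-5*8 + k(-4)*11 = -5*8 + (-10 - 4)*11 = -40 - 14*11 = -40 - 154 = -194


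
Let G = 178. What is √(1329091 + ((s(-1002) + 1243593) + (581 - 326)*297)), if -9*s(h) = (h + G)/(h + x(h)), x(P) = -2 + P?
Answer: √23978999734703/3009 ≈ 1627.4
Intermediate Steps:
s(h) = -(178 + h)/(9*(-2 + 2*h)) (s(h) = -(h + 178)/(9*(h + (-2 + h))) = -(178 + h)/(9*(-2 + 2*h)))
√(1329091 + ((s(-1002) + 1243593) + (581 - 326)*297)) = √(1329091 + (((-178 - 1*(-1002))/(18*(-1 - 1002)) + 1243593) + (581 - 326)*297)) = √(1329091 + (((1/18)*(-178 + 1002)/(-1003) + 1243593) + 255*297)) = √(1329091 + (((1/18)*(-1/1003)*824 + 1243593) + 75735)) = √(1329091 + ((-412/9027 + 1243593) + 75735)) = √(1329091 + (11225913599/9027 + 75735)) = √(1329091 + 11909573444/9027) = √(23907277901/9027) = √23978999734703/3009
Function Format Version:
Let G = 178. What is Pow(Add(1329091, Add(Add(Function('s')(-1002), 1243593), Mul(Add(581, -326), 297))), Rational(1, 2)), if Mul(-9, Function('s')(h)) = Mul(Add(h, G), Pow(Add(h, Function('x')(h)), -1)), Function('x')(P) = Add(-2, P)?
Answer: Mul(Rational(1, 3009), Pow(23978999734703, Rational(1, 2))) ≈ 1627.4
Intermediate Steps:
Function('s')(h) = Mul(Rational(-1, 9), Pow(Add(-2, Mul(2, h)), -1), Add(178, h)) (Function('s')(h) = Mul(Rational(-1, 9), Mul(Add(h, 178), Pow(Add(h, Add(-2, h)), -1))) = Mul(Rational(-1, 9), Mul(Add(178, h), Pow(Add(-2, Mul(2, h)), -1))) = Mul(Rational(-1, 9), Mul(Pow(Add(-2, Mul(2, h)), -1), Add(178, h))) = Mul(Rational(-1, 9), Pow(Add(-2, Mul(2, h)), -1), Add(178, h)))
Pow(Add(1329091, Add(Add(Function('s')(-1002), 1243593), Mul(Add(581, -326), 297))), Rational(1, 2)) = Pow(Add(1329091, Add(Add(Mul(Rational(1, 18), Pow(Add(-1, -1002), -1), Add(-178, Mul(-1, -1002))), 1243593), Mul(Add(581, -326), 297))), Rational(1, 2)) = Pow(Add(1329091, Add(Add(Mul(Rational(1, 18), Pow(-1003, -1), Add(-178, 1002)), 1243593), Mul(255, 297))), Rational(1, 2)) = Pow(Add(1329091, Add(Add(Mul(Rational(1, 18), Rational(-1, 1003), 824), 1243593), 75735)), Rational(1, 2)) = Pow(Add(1329091, Add(Add(Rational(-412, 9027), 1243593), 75735)), Rational(1, 2)) = Pow(Add(1329091, Add(Rational(11225913599, 9027), 75735)), Rational(1, 2)) = Pow(Add(1329091, Rational(11909573444, 9027)), Rational(1, 2)) = Pow(Rational(23907277901, 9027), Rational(1, 2)) = Mul(Rational(1, 3009), Pow(23978999734703, Rational(1, 2)))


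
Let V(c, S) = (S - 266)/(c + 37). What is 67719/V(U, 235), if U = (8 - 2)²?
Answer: -4943487/31 ≈ -1.5947e+5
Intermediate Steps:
U = 36 (U = 6² = 36)
V(c, S) = (-266 + S)/(37 + c)
67719/V(U, 235) = 67719/(((-266 + 235)/(37 + 36))) = 67719/((-31/73)) = 67719/(((1/73)*(-31))) = 67719/(-31/73) = 67719*(-73/31) = -4943487/31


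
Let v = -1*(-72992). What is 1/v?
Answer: 1/72992 ≈ 1.3700e-5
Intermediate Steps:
v = 72992
1/v = 1/72992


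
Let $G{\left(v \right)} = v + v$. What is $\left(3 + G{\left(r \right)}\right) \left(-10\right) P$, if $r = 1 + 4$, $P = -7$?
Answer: $910$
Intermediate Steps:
$r = 5$
$G{\left(v \right)} = 2 v$
$\left(3 + G{\left(r \right)}\right) \left(-10\right) P = \left(3 + 2 \cdot 5\right) \left(-10\right) \left(-7\right) = \left(3 + 10\right) \left(-10\right) \left(-7\right) = 13 \left(-10\right) \left(-7\right) = \left(-130\right) \left(-7\right) = 910$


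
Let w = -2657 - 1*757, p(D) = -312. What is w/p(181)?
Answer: 569/52 ≈ 10.942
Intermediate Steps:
w = -3414 (w = -2657 - 757 = -3414)
w/p(181) = -3414/(-312) = -3414*(-1/312) = 569/52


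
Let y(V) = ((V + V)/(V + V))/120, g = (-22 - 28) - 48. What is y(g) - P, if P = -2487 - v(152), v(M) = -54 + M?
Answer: 310201/120 ≈ 2585.0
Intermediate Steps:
g = -98 (g = -50 - 48 = -98)
y(V) = 1/120 (y(V) = ((2*V)/((2*V)))*(1/120) = ((2*V)*(1/(2*V)))*(1/120) = 1*(1/120) = 1/120)
P = -2585 (P = -2487 - (-54 + 152) = -2487 - 1*98 = -2487 - 98 = -2585)
y(g) - P = 1/120 - 1*(-2585) = 1/120 + 2585 = 310201/120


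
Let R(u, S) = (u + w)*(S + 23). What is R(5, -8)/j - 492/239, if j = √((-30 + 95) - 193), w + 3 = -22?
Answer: -492/239 + 75*I*√2/4 ≈ -2.0586 + 26.517*I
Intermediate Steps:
w = -25 (w = -3 - 22 = -25)
R(u, S) = (-25 + u)*(23 + S) (R(u, S) = (u - 25)*(S + 23) = (-25 + u)*(23 + S))
j = 8*I*√2 (j = √(65 - 193) = √(-128) = 8*I*√2 ≈ 11.314*I)
R(5, -8)/j - 492/239 = (-575 - 25*(-8) + 23*5 - 8*5)/((8*I*√2)) - 492/239 = (-575 + 200 + 115 - 40)*(-I*√2/16) - 492*1/239 = -(-75)*I*√2/4 - 492/239 = 75*I*√2/4 - 492/239 = -492/239 + 75*I*√2/4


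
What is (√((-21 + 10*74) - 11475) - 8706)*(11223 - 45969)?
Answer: 302498676 - 69492*I*√2689 ≈ 3.025e+8 - 3.6035e+6*I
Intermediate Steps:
(√((-21 + 10*74) - 11475) - 8706)*(11223 - 45969) = (√((-21 + 740) - 11475) - 8706)*(-34746) = (√(719 - 11475) - 8706)*(-34746) = (√(-10756) - 8706)*(-34746) = (2*I*√2689 - 8706)*(-34746) = (-8706 + 2*I*√2689)*(-34746) = 302498676 - 69492*I*√2689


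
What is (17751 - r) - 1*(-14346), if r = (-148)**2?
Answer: 10193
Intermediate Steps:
r = 21904
(17751 - r) - 1*(-14346) = (17751 - 1*21904) - 1*(-14346) = (17751 - 21904) + 14346 = -4153 + 14346 = 10193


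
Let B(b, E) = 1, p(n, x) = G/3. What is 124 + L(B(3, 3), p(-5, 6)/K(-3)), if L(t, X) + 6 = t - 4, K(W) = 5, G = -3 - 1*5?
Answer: 115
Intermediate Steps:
G = -8 (G = -3 - 5 = -8)
p(n, x) = -8/3
L(t, X) = -10 + t (L(t, X) = -6 + (t - 4) = -6 + (-4 + t) = -10 + t)
124 + L(B(3, 3), p(-5, 6)/K(-3)) = 124 + (-10 + 1) = 124 - 9 = 115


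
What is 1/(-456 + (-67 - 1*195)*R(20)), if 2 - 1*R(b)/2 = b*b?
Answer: 1/208096 ≈ 4.8055e-6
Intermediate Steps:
R(b) = 4 - 2*b² (R(b) = 4 - 2*b*b = 4 - 2*b²)
1/(-456 + (-67 - 1*195)*R(20)) = 1/(-456 + (-67 - 1*195)*(4 - 2*20²)) = 1/(-456 + (-67 - 195)*(4 - 2*400)) = 1/(-456 - 262*(4 - 800)) = 1/(-456 - 262*(-796)) = 1/(-456 + 208552) = 1/208096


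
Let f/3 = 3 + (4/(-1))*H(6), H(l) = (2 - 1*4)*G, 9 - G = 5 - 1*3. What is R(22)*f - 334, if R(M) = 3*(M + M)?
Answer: 23030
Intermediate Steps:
G = 7 (G = 9 - (5 - 1*3) = 9 - (5 - 3) = 9 - 1*2 = 9 - 2 = 7)
R(M) = 6*M (R(M) = 3*(2*M) = 6*M)
H(l) = -14 (H(l) = (2 - 1*4)*7 = (2 - 4)*7 = -2*7 = -14)
f = 177 (f = 3*(3 + (4/(-1))*(-14)) = 3*(3 + (4*(-1))*(-14)) = 3*(3 - 4*(-14)) = 3*(3 + 56) = 3*59 = 177)
R(22)*f - 334 = (6*22)*177 - 334 = 132*177 - 334 = 23364 - 334 = 23030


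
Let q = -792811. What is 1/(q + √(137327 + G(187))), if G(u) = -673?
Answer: -792811/628549145067 - √136654/628549145067 ≈ -1.2619e-6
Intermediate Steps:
1/(q + √(137327 + G(187))) = 1/(-792811 + √(137327 - 673)) = 1/(-792811 + √136654)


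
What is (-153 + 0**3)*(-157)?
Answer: 24021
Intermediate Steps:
(-153 + 0**3)*(-157) = (-153 + 0)*(-157) = -153*(-157) = 24021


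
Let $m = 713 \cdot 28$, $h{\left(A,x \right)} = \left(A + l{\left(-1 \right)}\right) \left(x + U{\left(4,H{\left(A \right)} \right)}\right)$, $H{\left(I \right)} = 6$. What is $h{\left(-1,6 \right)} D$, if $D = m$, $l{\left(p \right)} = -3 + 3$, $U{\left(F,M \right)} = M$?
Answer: $-239568$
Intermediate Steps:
$l{\left(p \right)} = 0$
$h{\left(A,x \right)} = A \left(6 + x\right)$ ($h{\left(A,x \right)} = \left(A + 0\right) \left(x + 6\right) = A \left(6 + x\right)$)
$m = 19964$
$D = 19964$
$h{\left(-1,6 \right)} D = - (6 + 6) 19964 = \left(-1\right) 12 \cdot 19964 = \left(-12\right) 19964 = -239568$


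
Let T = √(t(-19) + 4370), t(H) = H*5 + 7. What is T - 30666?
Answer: -30666 + √4282 ≈ -30601.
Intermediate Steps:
t(H) = 7 + 5*H (t(H) = 5*H + 7 = 7 + 5*H)
T = √4282 (T = √((7 + 5*(-19)) + 4370) = √((7 - 95) + 4370) = √(-88 + 4370) = √4282 ≈ 65.437)
T - 30666 = √4282 - 30666 = -30666 + √4282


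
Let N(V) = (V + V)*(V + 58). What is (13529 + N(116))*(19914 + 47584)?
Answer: 3637939706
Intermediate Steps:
N(V) = 2*V*(58 + V) (N(V) = (2*V)*(58 + V) = 2*V*(58 + V))
(13529 + N(116))*(19914 + 47584) = (13529 + 2*116*(58 + 116))*(19914 + 47584) = (13529 + 2*116*174)*67498 = (13529 + 40368)*67498 = 53897*67498 = 3637939706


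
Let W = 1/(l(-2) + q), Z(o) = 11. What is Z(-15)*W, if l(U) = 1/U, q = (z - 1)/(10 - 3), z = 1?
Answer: -22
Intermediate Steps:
q = 0 (q = (1 - 1)/(10 - 3) = 0/7 = 0*(1/7) = 0)
l(U) = 1/U
W = -2 (W = 1/(1/(-2) + 0) = 1/(-1/2 + 0) = 1/(-1/2) = -2)
Z(-15)*W = 11*(-2) = -22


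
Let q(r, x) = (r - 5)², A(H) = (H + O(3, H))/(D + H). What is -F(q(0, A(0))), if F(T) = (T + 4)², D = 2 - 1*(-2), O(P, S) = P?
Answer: -841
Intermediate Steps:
D = 4 (D = 2 + 2 = 4)
A(H) = (3 + H)/(4 + H) (A(H) = (H + 3)/(4 + H) = (3 + H)/(4 + H))
q(r, x) = (-5 + r)²
F(T) = (4 + T)²
-F(q(0, A(0))) = -(4 + (-5 + 0)²)² = -(4 + (-5)²)² = -(4 + 25)² = -1*29² = -1*841 = -841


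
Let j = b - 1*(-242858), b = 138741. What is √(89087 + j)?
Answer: √470686 ≈ 686.07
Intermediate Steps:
j = 381599 (j = 138741 - 1*(-242858) = 138741 + 242858 = 381599)
√(89087 + j) = √(89087 + 381599) = √470686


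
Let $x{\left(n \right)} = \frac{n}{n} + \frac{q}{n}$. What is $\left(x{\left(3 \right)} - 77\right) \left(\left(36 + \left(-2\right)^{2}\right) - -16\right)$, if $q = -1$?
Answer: $- \frac{12824}{3} \approx -4274.7$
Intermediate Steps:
$x{\left(n \right)} = 1 - \frac{1}{n}$ ($x{\left(n \right)} = \frac{n}{n} - \frac{1}{n} = 1 - \frac{1}{n}$)
$\left(x{\left(3 \right)} - 77\right) \left(\left(36 + \left(-2\right)^{2}\right) - -16\right) = \left(\frac{-1 + 3}{3} - 77\right) \left(\left(36 + \left(-2\right)^{2}\right) - -16\right) = \left(\frac{1}{3} \cdot 2 - 77\right) \left(\left(36 + 4\right) + 16\right) = \left(\frac{2}{3} - 77\right) \left(40 + 16\right) = \left(- \frac{229}{3}\right) 56 = - \frac{12824}{3}$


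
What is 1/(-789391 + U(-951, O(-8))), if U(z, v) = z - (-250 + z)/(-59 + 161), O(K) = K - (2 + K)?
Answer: -102/80613683 ≈ -1.2653e-6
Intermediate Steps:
O(K) = -2 (O(K) = K + (-2 - K) = -2)
U(z, v) = 125/51 + 101*z/102 (U(z, v) = z - (-250 + z)/102 = z - (-125/51 + z/102) = z + (125/51 - z/102) = 125/51 + 101*z/102)
1/(-789391 + U(-951, O(-8))) = 1/(-789391 + (125/51 + (101/102)*(-951))) = 1/(-789391 + (125/51 - 32017/34)) = 1/(-789391 - 95801/102) = 1/(-80613683/102) = -102/80613683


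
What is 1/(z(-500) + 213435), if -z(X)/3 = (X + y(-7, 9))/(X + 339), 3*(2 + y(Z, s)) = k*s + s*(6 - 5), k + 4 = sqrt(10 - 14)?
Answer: 922033637/196785469949388 - 161*I/65595156649796 ≈ 4.6855e-6 - 2.4544e-12*I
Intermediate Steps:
k = -4 + 2*I (k = -4 + sqrt(10 - 14) = -4 + sqrt(-4) = -4 + 2*I ≈ -4.0 + 2.0*I)
y(Z, s) = -2 + s/3 + s*(-4 + 2*I)/3 (y(Z, s) = -2 + ((-4 + 2*I)*s + s*(6 - 5))/3 = -2 + (s*(-4 + 2*I) + s*1)/3 = -2 + (s*(-4 + 2*I) + s)/3 = -2 + (s + s*(-4 + 2*I))/3 = -2 + (s/3 + s*(-4 + 2*I)/3) = -2 + s/3 + s*(-4 + 2*I)/3)
z(X) = -3*(-11 + X + 6*I)/(339 + X) (z(X) = -3*(X + (-2 + (1/3)*9*(-3 + 2*I)))/(X + 339) = -3*(X + (-2 + (-9 + 6*I)))/(339 + X) = -3*(X + (-11 + 6*I))/(339 + X) = -3*(-11 + X + 6*I)/(339 + X))
1/(z(-500) + 213435) = 1/(3*(11 - 1*(-500) - 6*I)/(339 - 500) + 213435) = 1/(3*(11 + 500 - 6*I)/(-161) + 213435) = 1/(3*(-1/161)*(511 - 6*I) + 213435) = 1/((-219/23 + 18*I/161) + 213435) = 1/(4908786/23 + 18*I/161) = 25921*(4908786/23 - 18*I/161)/1180712819696328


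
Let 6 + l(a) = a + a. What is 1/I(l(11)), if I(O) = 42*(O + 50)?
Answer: 1/2772 ≈ 0.00036075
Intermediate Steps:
l(a) = -6 + 2*a (l(a) = -6 + (a + a) = -6 + 2*a)
I(O) = 2100 + 42*O (I(O) = 42*(50 + O) = 2100 + 42*O)
1/I(l(11)) = 1/(2100 + 42*(-6 + 2*11)) = 1/(2100 + 42*(-6 + 22)) = 1/(2100 + 42*16) = 1/(2100 + 672) = 1/2772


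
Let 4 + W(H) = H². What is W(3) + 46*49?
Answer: 2259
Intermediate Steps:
W(H) = -4 + H²
W(3) + 46*49 = (-4 + 3²) + 46*49 = (-4 + 9) + 2254 = 5 + 2254 = 2259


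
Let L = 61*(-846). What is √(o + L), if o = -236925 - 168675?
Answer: I*√457206 ≈ 676.17*I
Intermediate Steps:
L = -51606
o = -405600
√(o + L) = √(-405600 - 51606) = √(-457206) = I*√457206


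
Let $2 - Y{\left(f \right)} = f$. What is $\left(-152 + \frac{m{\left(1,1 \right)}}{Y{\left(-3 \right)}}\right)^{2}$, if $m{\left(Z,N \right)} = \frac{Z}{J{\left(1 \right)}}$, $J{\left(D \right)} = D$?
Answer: $\frac{576081}{25} \approx 23043.0$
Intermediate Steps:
$Y{\left(f \right)} = 2 - f$
$m{\left(Z,N \right)} = Z$ ($m{\left(Z,N \right)} = \frac{Z}{1} = Z 1 = Z$)
$\left(-152 + \frac{m{\left(1,1 \right)}}{Y{\left(-3 \right)}}\right)^{2} = \left(-152 + 1 \frac{1}{2 - -3}\right)^{2} = \left(-152 + 1 \frac{1}{2 + 3}\right)^{2} = \left(-152 + 1 \cdot \frac{1}{5}\right)^{2} = \left(-152 + \frac{1}{5}\right)^{2} = \left(- \frac{759}{5}\right)^{2} = \frac{576081}{25}$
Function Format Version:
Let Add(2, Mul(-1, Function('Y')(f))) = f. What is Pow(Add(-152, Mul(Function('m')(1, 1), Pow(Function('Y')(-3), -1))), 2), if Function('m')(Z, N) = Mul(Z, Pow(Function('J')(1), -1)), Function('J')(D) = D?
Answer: Rational(576081, 25) ≈ 23043.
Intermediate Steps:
Function('Y')(f) = Add(2, Mul(-1, f))
Function('m')(Z, N) = Z (Function('m')(Z, N) = Mul(Z, Pow(1, -1)) = Mul(Z, 1) = Z)
Pow(Add(-152, Mul(Function('m')(1, 1), Pow(Function('Y')(-3), -1))), 2) = Pow(Add(-152, Mul(1, Pow(Add(2, Mul(-1, -3)), -1))), 2) = Pow(Add(-152, Mul(1, Pow(Add(2, 3), -1))), 2) = Pow(Add(-152, Mul(1, Pow(5, -1))), 2) = Pow(Add(-152, Mul(1, Rational(1, 5))), 2) = Pow(Add(-152, Rational(1, 5)), 2) = Pow(Rational(-759, 5), 2) = Rational(576081, 25)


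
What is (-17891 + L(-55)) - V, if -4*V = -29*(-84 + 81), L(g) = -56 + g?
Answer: -71921/4 ≈ -17980.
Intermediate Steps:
V = -87/4 (V = -(-29)*(-84 + 81)/4 = -(-29)*(-3)/4 = -1/4*87 = -87/4 ≈ -21.750)
(-17891 + L(-55)) - V = (-17891 + (-56 - 55)) - 1*(-87/4) = (-17891 - 111) + 87/4 = -18002 + 87/4 = -71921/4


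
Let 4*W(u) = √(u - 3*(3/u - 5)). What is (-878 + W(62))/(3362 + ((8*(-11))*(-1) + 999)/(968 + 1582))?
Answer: -2238900/8574187 + 1275*√295430/1063199188 ≈ -0.26047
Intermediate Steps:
W(u) = √(15 + u - 9/u)/4 (W(u) = √(u - 3*(3/u - 5))/4 = √(u - 3*(-5 + 3/u))/4 = √(u + (15 - 9/u))/4 = √(15 + u - 9/u)/4)
(-878 + W(62))/(3362 + ((8*(-11))*(-1) + 999)/(968 + 1582)) = (-878 + √(15 + 62 - 9/62)/4)/(3362 + ((8*(-11))*(-1) + 999)/(968 + 1582)) = (-878 + √(15 + 62 - 9*1/62)/4)/(3362 + (-88*(-1) + 999)/2550) = (-878 + √(15 + 62 - 9/62)/4)/(3362 + (88 + 999)*(1/2550)) = (-878 + √(4765/62)/4)/(3362 + 1087*(1/2550)) = (-878 + (√295430/62)/4)/(3362 + 1087/2550) = (-878 + √295430/248)/(8574187/2550) = (-878 + √295430/248)*(2550/8574187) = -2238900/8574187 + 1275*√295430/1063199188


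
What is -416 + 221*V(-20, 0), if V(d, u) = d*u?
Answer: -416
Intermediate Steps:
-416 + 221*V(-20, 0) = -416 + 221*(-20*0) = -416 + 221*0 = -416 + 0 = -416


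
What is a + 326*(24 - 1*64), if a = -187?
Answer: -13227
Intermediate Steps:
a + 326*(24 - 1*64) = -187 + 326*(24 - 1*64) = -187 + 326*(24 - 64) = -187 + 326*(-40) = -187 - 13040 = -13227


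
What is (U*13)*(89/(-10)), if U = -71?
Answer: 82147/10 ≈ 8214.7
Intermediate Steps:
(U*13)*(89/(-10)) = (-71*13)*(89/(-10)) = -82147*(-1)/10 = -923*(-89/10) = 82147/10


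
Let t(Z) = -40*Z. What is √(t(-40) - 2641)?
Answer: I*√1041 ≈ 32.265*I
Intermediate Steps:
√(t(-40) - 2641) = √(-40*(-40) - 2641) = √(1600 - 2641) = √(-1041) = I*√1041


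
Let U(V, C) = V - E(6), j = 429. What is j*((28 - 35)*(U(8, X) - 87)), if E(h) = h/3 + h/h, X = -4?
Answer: 246246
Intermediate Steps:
E(h) = 1 + h/3 (E(h) = h*(⅓) + 1 = h/3 + 1 = 1 + h/3)
U(V, C) = -3 + V (U(V, C) = V - (1 + (⅓)*6) = V - (1 + 2) = V - 1*3 = V - 3 = -3 + V)
j*((28 - 35)*(U(8, X) - 87)) = 429*((28 - 35)*((-3 + 8) - 87)) = 429*(-7*(5 - 87)) = 429*(-7*(-82)) = 429*574 = 246246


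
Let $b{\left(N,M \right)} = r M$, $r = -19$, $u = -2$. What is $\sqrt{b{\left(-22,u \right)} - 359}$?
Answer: $i \sqrt{321} \approx 17.916 i$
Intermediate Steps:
$b{\left(N,M \right)} = - 19 M$
$\sqrt{b{\left(-22,u \right)} - 359} = \sqrt{\left(-19\right) \left(-2\right) - 359} = \sqrt{38 - 359} = \sqrt{-321} = i \sqrt{321}$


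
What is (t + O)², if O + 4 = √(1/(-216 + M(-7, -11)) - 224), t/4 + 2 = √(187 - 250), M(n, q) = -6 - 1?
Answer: (-2676 + I*√11139519 + 2676*I*√7)²/49729 ≈ -2038.4 - 1121.2*I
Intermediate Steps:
M(n, q) = -7
t = -8 + 12*I*√7 (t = -8 + 4*√(187 - 250) = -8 + 4*√(-63) = -8 + 4*(3*I*√7) = -8 + 12*I*√7 ≈ -8.0 + 31.749*I)
O = -4 + I*√11139519/223 (O = -4 + √(1/(-216 - 7) - 224) = -4 + √(1/(-223) - 224) = -4 + √(-1/223 - 224) = -4 + √(-49953/223) = -4 + I*√11139519/223 ≈ -4.0 + 14.967*I)
(t + O)² = ((-8 + 12*I*√7) + (-4 + I*√11139519/223))² = (-12 + 12*I*√7 + I*√11139519/223)²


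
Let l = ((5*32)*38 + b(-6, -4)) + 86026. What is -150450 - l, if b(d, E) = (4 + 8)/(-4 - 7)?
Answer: -2668104/11 ≈ -2.4256e+5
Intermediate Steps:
b(d, E) = -12/11 (b(d, E) = 12/(-11) = 12*(-1/11) = -12/11)
l = 1013154/11 (l = ((5*32)*38 - 12/11) + 86026 = (160*38 - 12/11) + 86026 = (6080 - 12/11) + 86026 = 66868/11 + 86026 = 1013154/11 ≈ 92105.)
-150450 - l = -150450 - 1*1013154/11 = -150450 - 1013154/11 = -2668104/11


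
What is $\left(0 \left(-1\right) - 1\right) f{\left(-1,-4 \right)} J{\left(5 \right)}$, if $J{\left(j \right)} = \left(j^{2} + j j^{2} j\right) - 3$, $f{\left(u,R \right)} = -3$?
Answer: $1941$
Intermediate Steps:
$J{\left(j \right)} = -3 + j^{2} + j^{4}$ ($J{\left(j \right)} = \left(j^{2} + j^{3} j\right) - 3 = \left(j^{2} + j^{4}\right) - 3 = -3 + j^{2} + j^{4}$)
$\left(0 \left(-1\right) - 1\right) f{\left(-1,-4 \right)} J{\left(5 \right)} = \left(0 \left(-1\right) - 1\right) \left(-3\right) \left(-3 + 5^{2} + 5^{4}\right) = \left(0 - 1\right) \left(-3\right) \left(-3 + 25 + 625\right) = \left(-1\right) \left(-3\right) 647 = 3 \cdot 647 = 1941$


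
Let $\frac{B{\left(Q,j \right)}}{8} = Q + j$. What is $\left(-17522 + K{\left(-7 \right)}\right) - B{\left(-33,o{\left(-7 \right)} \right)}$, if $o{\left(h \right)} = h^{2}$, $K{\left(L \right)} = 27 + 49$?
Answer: $-17574$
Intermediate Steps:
$K{\left(L \right)} = 76$
$B{\left(Q,j \right)} = 8 Q + 8 j$ ($B{\left(Q,j \right)} = 8 \left(Q + j\right) = 8 Q + 8 j$)
$\left(-17522 + K{\left(-7 \right)}\right) - B{\left(-33,o{\left(-7 \right)} \right)} = \left(-17522 + 76\right) - \left(8 \left(-33\right) + 8 \left(-7\right)^{2}\right) = -17446 - \left(-264 + 8 \cdot 49\right) = -17446 - \left(-264 + 392\right) = -17446 - 128 = -17574$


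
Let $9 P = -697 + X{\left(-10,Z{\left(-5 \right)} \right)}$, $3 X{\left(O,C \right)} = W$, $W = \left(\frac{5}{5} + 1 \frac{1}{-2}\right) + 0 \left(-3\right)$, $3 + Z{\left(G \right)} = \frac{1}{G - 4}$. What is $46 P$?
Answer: $- \frac{96163}{27} \approx -3561.6$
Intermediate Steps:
$Z{\left(G \right)} = -3 + \frac{1}{-4 + G}$ ($Z{\left(G \right)} = -3 + \frac{1}{G - 4} = -3 + \frac{1}{-4 + G}$)
$W = \frac{1}{2}$ ($W = \left(5 \cdot \frac{1}{5} + 1 \left(- \frac{1}{2}\right)\right) + 0 = \left(1 - \frac{1}{2}\right) + 0 = \frac{1}{2} + 0 = \frac{1}{2} \approx 0.5$)
$X{\left(O,C \right)} = \frac{1}{6}$ ($X{\left(O,C \right)} = \frac{1}{3} \cdot \frac{1}{2} = \frac{1}{6}$)
$P = - \frac{4181}{54}$ ($P = \frac{-697 + \frac{1}{6}}{9} = \frac{1}{9} \left(- \frac{4181}{6}\right) = - \frac{4181}{54} \approx -77.426$)
$46 P = 46 \left(- \frac{4181}{54}\right) = - \frac{96163}{27}$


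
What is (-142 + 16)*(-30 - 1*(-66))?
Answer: -4536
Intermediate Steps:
(-142 + 16)*(-30 - 1*(-66)) = -126*(-30 + 66) = -126*36 = -4536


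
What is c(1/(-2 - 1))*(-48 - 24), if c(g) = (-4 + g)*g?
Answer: -104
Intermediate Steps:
c(g) = g*(-4 + g)
c(1/(-2 - 1))*(-48 - 24) = ((-4 + 1/(-2 - 1))/(-2 - 1))*(-48 - 24) = ((-4 + 1/(-3))/(-3))*(-72) = -(-4 - 1/3)/3*(-72) = -1/3*(-13/3)*(-72) = (13/9)*(-72) = -104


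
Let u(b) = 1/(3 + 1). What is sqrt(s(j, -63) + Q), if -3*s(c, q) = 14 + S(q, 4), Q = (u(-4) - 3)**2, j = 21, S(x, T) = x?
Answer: sqrt(3441)/12 ≈ 4.8883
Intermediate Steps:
u(b) = 1/4
Q = 121/16 (Q = (1/4 - 3)**2 = (-11/4)**2 = 121/16 ≈ 7.5625)
s(c, q) = -14/3 - q/3 (s(c, q) = -(14 + q)/3 = -14/3 - q/3)
sqrt(s(j, -63) + Q) = sqrt((-14/3 - 1/3*(-63)) + 121/16) = sqrt((-14/3 + 21) + 121/16) = sqrt(49/3 + 121/16) = sqrt(1147/48) = sqrt(3441)/12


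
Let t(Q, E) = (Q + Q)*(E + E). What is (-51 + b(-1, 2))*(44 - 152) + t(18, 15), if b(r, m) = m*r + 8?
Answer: 5940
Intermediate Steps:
b(r, m) = 8 + m*r
t(Q, E) = 4*E*Q (t(Q, E) = (2*Q)*(2*E) = 4*E*Q)
(-51 + b(-1, 2))*(44 - 152) + t(18, 15) = (-51 + (8 + 2*(-1)))*(44 - 152) + 4*15*18 = (-51 + (8 - 2))*(-108) + 1080 = (-51 + 6)*(-108) + 1080 = -45*(-108) + 1080 = 4860 + 1080 = 5940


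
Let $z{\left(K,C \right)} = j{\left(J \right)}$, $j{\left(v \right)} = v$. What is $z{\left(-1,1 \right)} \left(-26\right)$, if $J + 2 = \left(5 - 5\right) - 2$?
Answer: $104$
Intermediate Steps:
$J = -4$ ($J = -2 + \left(\left(5 - 5\right) - 2\right) = -2 + \left(0 - 2\right) = -2 - 2 = -4$)
$z{\left(K,C \right)} = -4$
$z{\left(-1,1 \right)} \left(-26\right) = \left(-4\right) \left(-26\right) = 104$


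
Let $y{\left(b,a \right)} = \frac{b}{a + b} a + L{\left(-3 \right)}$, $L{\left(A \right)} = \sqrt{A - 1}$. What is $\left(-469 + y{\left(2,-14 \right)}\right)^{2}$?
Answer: $\frac{1959964}{9} - \frac{5600 i}{3} \approx 2.1777 \cdot 10^{5} - 1866.7 i$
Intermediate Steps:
$L{\left(A \right)} = \sqrt{-1 + A}$
$y{\left(b,a \right)} = 2 i + \frac{a b}{a + b}$ ($y{\left(b,a \right)} = \frac{b}{a + b} a + \sqrt{-1 - 3} = \frac{b}{a + b} a + \sqrt{-4} = \frac{a b}{a + b} + 2 i = 2 i + \frac{a b}{a + b}$)
$\left(-469 + y{\left(2,-14 \right)}\right)^{2} = \left(-469 + \frac{\left(-14\right) 2 + 2 i \left(-14\right) + 2 i 2}{-14 + 2}\right)^{2} = \left(-469 + \frac{-28 - 28 i + 4 i}{-12}\right)^{2} = \left(-469 - \frac{-28 - 24 i}{12}\right)^{2} = \left(-469 + \left(\frac{7}{3} + 2 i\right)\right)^{2} = \left(- \frac{1400}{3} + 2 i\right)^{2}$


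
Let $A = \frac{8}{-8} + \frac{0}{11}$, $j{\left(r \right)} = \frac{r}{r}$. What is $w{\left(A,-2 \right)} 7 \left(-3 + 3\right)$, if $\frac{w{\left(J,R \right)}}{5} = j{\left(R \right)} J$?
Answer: $0$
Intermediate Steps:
$j{\left(r \right)} = 1$
$A = -1$ ($A = 8 \left(- \frac{1}{8}\right) + 0 \cdot \frac{1}{11} = -1 + 0 = -1$)
$w{\left(J,R \right)} = 5 J$ ($w{\left(J,R \right)} = 5 \cdot 1 J = 5 J$)
$w{\left(A,-2 \right)} 7 \left(-3 + 3\right) = 5 \left(-1\right) 7 \left(-3 + 3\right) = - 5 \cdot 7 \cdot 0 = \left(-5\right) 0 = 0$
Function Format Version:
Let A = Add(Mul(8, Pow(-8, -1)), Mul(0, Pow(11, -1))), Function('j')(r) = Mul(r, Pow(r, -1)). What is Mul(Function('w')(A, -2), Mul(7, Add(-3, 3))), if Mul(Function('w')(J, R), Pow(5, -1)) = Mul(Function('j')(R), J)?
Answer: 0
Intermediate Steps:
Function('j')(r) = 1
A = -1 (A = Add(Mul(8, Rational(-1, 8)), Mul(0, Rational(1, 11))) = Add(-1, 0) = -1)
Function('w')(J, R) = Mul(5, J) (Function('w')(J, R) = Mul(5, Mul(1, J)) = Mul(5, J))
Mul(Function('w')(A, -2), Mul(7, Add(-3, 3))) = Mul(Mul(5, -1), Mul(7, Add(-3, 3))) = Mul(-5, Mul(7, 0)) = Mul(-5, 0) = 0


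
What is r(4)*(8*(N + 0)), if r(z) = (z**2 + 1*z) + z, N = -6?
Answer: -1152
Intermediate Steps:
r(z) = z**2 + 2*z (r(z) = (z**2 + z) + z = (z + z**2) + z = z**2 + 2*z)
r(4)*(8*(N + 0)) = (4*(2 + 4))*(8*(-6 + 0)) = (4*6)*(8*(-6)) = 24*(-48) = -1152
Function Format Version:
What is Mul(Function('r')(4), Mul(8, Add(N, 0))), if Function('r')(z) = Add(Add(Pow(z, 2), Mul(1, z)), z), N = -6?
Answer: -1152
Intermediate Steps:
Function('r')(z) = Add(Pow(z, 2), Mul(2, z)) (Function('r')(z) = Add(Add(Pow(z, 2), z), z) = Add(Add(z, Pow(z, 2)), z) = Add(Pow(z, 2), Mul(2, z)))
Mul(Function('r')(4), Mul(8, Add(N, 0))) = Mul(Mul(4, Add(2, 4)), Mul(8, Add(-6, 0))) = Mul(Mul(4, 6), Mul(8, -6)) = Mul(24, -48) = -1152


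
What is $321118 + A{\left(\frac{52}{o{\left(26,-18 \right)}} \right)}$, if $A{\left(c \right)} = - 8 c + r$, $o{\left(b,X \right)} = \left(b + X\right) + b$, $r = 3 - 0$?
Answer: $\frac{5458849}{17} \approx 3.2111 \cdot 10^{5}$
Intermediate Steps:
$r = 3$ ($r = 3 + 0 = 3$)
$o{\left(b,X \right)} = X + 2 b$ ($o{\left(b,X \right)} = \left(X + b\right) + b = X + 2 b$)
$A{\left(c \right)} = 3 - 8 c$ ($A{\left(c \right)} = - 8 c + 3 = 3 - 8 c$)
$321118 + A{\left(\frac{52}{o{\left(26,-18 \right)}} \right)} = 321118 + \left(3 - 8 \frac{52}{-18 + 2 \cdot 26}\right) = 321118 + \left(3 - 8 \frac{52}{-18 + 52}\right) = 321118 + \left(3 - 8 \cdot \frac{52}{34}\right) = 321118 + \left(3 - 8 \cdot 52 \cdot \frac{1}{34}\right) = 321118 + \left(3 - \frac{208}{17}\right) = 321118 - \frac{157}{17} = \frac{5458849}{17}$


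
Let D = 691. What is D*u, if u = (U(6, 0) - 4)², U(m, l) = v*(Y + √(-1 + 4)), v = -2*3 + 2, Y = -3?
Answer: 77392 - 44224*√3 ≈ 793.79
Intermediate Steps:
v = -4 (v = -6 + 2 = -4)
U(m, l) = 12 - 4*√3 (U(m, l) = -4*(-3 + √(-1 + 4)) = -4*(-3 + √3) = 12 - 4*√3)
u = (8 - 4*√3)² (u = ((12 - 4*√3) - 4)² = (8 - 4*√3)² ≈ 1.1487)
D*u = 691*(112 - 64*√3) = 77392 - 44224*√3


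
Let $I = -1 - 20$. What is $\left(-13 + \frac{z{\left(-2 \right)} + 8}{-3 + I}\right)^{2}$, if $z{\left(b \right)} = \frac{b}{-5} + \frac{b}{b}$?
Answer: $\frac{2582449}{14400} \approx 179.34$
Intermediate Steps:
$I = -21$ ($I = -1 - 20 = -21$)
$z{\left(b \right)} = 1 - \frac{b}{5}$ ($z{\left(b \right)} = b \left(- \frac{1}{5}\right) + 1 = - \frac{b}{5} + 1 = 1 - \frac{b}{5}$)
$\left(-13 + \frac{z{\left(-2 \right)} + 8}{-3 + I}\right)^{2} = \left(-13 + \frac{\left(1 - - \frac{2}{5}\right) + 8}{-3 - 21}\right)^{2} = \left(-13 + \frac{\left(1 + \frac{2}{5}\right) + 8}{-24}\right)^{2} = \left(-13 + \left(\frac{7}{5} + 8\right) \left(- \frac{1}{24}\right)\right)^{2} = \left(-13 + \frac{47}{5} \left(- \frac{1}{24}\right)\right)^{2} = \left(-13 - \frac{47}{120}\right)^{2} = \left(- \frac{1607}{120}\right)^{2} = \frac{2582449}{14400}$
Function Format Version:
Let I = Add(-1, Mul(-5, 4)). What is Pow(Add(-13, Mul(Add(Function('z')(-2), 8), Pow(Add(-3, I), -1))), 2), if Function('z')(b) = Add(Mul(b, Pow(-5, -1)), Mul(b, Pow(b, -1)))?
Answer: Rational(2582449, 14400) ≈ 179.34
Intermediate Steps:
I = -21 (I = Add(-1, -20) = -21)
Function('z')(b) = Add(1, Mul(Rational(-1, 5), b)) (Function('z')(b) = Add(Mul(b, Rational(-1, 5)), 1) = Add(Mul(Rational(-1, 5), b), 1) = Add(1, Mul(Rational(-1, 5), b)))
Pow(Add(-13, Mul(Add(Function('z')(-2), 8), Pow(Add(-3, I), -1))), 2) = Pow(Add(-13, Mul(Add(Add(1, Mul(Rational(-1, 5), -2)), 8), Pow(Add(-3, -21), -1))), 2) = Pow(Add(-13, Mul(Add(Add(1, Rational(2, 5)), 8), Pow(-24, -1))), 2) = Pow(Add(-13, Mul(Add(Rational(7, 5), 8), Rational(-1, 24))), 2) = Pow(Add(-13, Mul(Rational(47, 5), Rational(-1, 24))), 2) = Pow(Add(-13, Rational(-47, 120)), 2) = Pow(Rational(-1607, 120), 2) = Rational(2582449, 14400)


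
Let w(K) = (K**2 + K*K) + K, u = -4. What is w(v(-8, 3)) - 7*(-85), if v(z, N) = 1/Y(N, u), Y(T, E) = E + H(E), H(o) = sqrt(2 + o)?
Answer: (4759*sqrt(2) + 8328*I)/(2*(4*sqrt(2) + 7*I)) ≈ 594.86 - 0.0087297*I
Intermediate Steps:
Y(T, E) = E + sqrt(2 + E)
v(z, N) = 1/(-4 + I*sqrt(2)) (v(z, N) = 1/(-4 + sqrt(2 - 4)) = 1/(-4 + sqrt(-2)) = 1/(-4 + I*sqrt(2)))
w(K) = K + 2*K**2 (w(K) = (K**2 + K**2) + K = 2*K**2 + K = K + 2*K**2)
w(v(-8, 3)) - 7*(-85) = (-2/9 - I*sqrt(2)/18)*(1 + 2*(-2/9 - I*sqrt(2)/18)) - 7*(-85) = (-2/9 - I*sqrt(2)/18)*(1 + (-4/9 - I*sqrt(2)/9)) - 1*(-595) = (-2/9 - I*sqrt(2)/18)*(5/9 - I*sqrt(2)/9) + 595 = 595 + (-2/9 - I*sqrt(2)/18)*(5/9 - I*sqrt(2)/9)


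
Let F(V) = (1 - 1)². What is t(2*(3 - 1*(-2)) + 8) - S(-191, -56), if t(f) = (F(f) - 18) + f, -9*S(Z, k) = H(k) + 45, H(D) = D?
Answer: -11/9 ≈ -1.2222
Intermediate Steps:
F(V) = 0 (F(V) = 0² = 0)
S(Z, k) = -5 - k/9 (S(Z, k) = -(k + 45)/9 = -(45 + k)/9 = -5 - k/9)
t(f) = -18 + f (t(f) = (0 - 18) + f = -18 + f)
t(2*(3 - 1*(-2)) + 8) - S(-191, -56) = (-18 + (2*(3 - 1*(-2)) + 8)) - (-5 - ⅑*(-56)) = (-18 + (2*(3 + 2) + 8)) - (-5 + 56/9) = (-18 + (2*5 + 8)) - 1*11/9 = (-18 + (10 + 8)) - 11/9 = (-18 + 18) - 11/9 = 0 - 11/9 = -11/9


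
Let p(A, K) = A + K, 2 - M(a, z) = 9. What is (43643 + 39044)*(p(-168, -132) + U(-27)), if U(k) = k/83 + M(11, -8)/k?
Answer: -55602707776/2241 ≈ -2.4812e+7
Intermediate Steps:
M(a, z) = -7 (M(a, z) = 2 - 1*9 = 2 - 9 = -7)
U(k) = -7/k + k/83 (U(k) = k/83 - 7/k = -7/k + k/83)
(43643 + 39044)*(p(-168, -132) + U(-27)) = (43643 + 39044)*((-168 - 132) + (-7/(-27) + (1/83)*(-27))) = 82687*(-300 + (-7*(-1/27) - 27/83)) = 82687*(-300 + (7/27 - 27/83)) = 82687*(-300 - 148/2241) = 82687*(-672448/2241) = -55602707776/2241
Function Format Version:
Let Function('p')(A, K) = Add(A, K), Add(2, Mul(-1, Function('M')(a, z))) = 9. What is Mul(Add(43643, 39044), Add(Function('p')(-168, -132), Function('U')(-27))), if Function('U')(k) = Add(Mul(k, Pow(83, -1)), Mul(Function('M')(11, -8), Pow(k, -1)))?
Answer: Rational(-55602707776, 2241) ≈ -2.4812e+7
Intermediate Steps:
Function('M')(a, z) = -7 (Function('M')(a, z) = Add(2, Mul(-1, 9)) = Add(2, -9) = -7)
Function('U')(k) = Add(Mul(-7, Pow(k, -1)), Mul(Rational(1, 83), k)) (Function('U')(k) = Add(Mul(k, Pow(83, -1)), Mul(-7, Pow(k, -1))) = Add(Mul(k, Rational(1, 83)), Mul(-7, Pow(k, -1))) = Add(Mul(Rational(1, 83), k), Mul(-7, Pow(k, -1))) = Add(Mul(-7, Pow(k, -1)), Mul(Rational(1, 83), k)))
Mul(Add(43643, 39044), Add(Function('p')(-168, -132), Function('U')(-27))) = Mul(Add(43643, 39044), Add(Add(-168, -132), Add(Mul(-7, Pow(-27, -1)), Mul(Rational(1, 83), -27)))) = Mul(82687, Add(-300, Add(Mul(-7, Rational(-1, 27)), Rational(-27, 83)))) = Mul(82687, Add(-300, Add(Rational(7, 27), Rational(-27, 83)))) = Mul(82687, Add(-300, Rational(-148, 2241))) = Mul(82687, Rational(-672448, 2241)) = Rational(-55602707776, 2241)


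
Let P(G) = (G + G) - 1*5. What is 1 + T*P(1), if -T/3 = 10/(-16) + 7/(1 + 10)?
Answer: 97/88 ≈ 1.1023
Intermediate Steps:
P(G) = -5 + 2*G (P(G) = 2*G - 5 = -5 + 2*G)
T = -3/88 (T = -3*(10/(-16) + 7/(1 + 10)) = -3*(10*(-1/16) + 7/11) = -3*(-5/8 + 7*(1/11)) = -3*(-5/8 + 7/11) = -3*1/88 = -3/88 ≈ -0.034091)
1 + T*P(1) = 1 - 3*(-5 + 2*1)/88 = 1 - 3*(-5 + 2)/88 = 1 - 3/88*(-3) = 1 + 9/88 = 97/88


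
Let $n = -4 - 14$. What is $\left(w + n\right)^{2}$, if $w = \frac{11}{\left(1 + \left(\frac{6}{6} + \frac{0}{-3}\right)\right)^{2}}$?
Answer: $\frac{3721}{16} \approx 232.56$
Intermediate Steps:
$n = -18$ ($n = -4 - 14 = -18$)
$w = \frac{11}{4}$ ($w = \frac{11}{\left(1 + \left(6 \cdot \frac{1}{6} + 0 \left(- \frac{1}{3}\right)\right)\right)^{2}} = \frac{11}{\left(1 + \left(1 + 0\right)\right)^{2}} = \frac{11}{\left(1 + 1\right)^{2}} = \frac{11}{2^{2}} = \frac{11}{4} \approx 2.75$)
$\left(w + n\right)^{2} = \left(\frac{11}{4} - 18\right)^{2} = \left(- \frac{61}{4}\right)^{2} = \frac{3721}{16}$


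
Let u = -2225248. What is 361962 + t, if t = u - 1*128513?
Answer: -1991799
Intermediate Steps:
t = -2353761 (t = -2225248 - 1*128513 = -2225248 - 128513 = -2353761)
361962 + t = 361962 - 2353761 = -1991799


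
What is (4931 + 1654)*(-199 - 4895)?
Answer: -33543990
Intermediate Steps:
(4931 + 1654)*(-199 - 4895) = 6585*(-5094) = -33543990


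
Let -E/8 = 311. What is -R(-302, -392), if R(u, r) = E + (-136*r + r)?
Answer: -50432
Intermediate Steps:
E = -2488 (E = -8*311 = -2488)
R(u, r) = -2488 - 135*r (R(u, r) = -2488 + (-136*r + r) = -2488 - 135*r)
-R(-302, -392) = -(-2488 - 135*(-392)) = -(-2488 + 52920) = -1*50432 = -50432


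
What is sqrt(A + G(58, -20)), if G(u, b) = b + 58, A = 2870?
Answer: 2*sqrt(727) ≈ 53.926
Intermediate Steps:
G(u, b) = 58 + b
sqrt(A + G(58, -20)) = sqrt(2870 + (58 - 20)) = sqrt(2870 + 38) = sqrt(2908) = 2*sqrt(727)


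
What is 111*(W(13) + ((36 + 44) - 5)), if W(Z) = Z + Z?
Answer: 11211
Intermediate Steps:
W(Z) = 2*Z
111*(W(13) + ((36 + 44) - 5)) = 111*(2*13 + ((36 + 44) - 5)) = 111*(26 + (80 - 5)) = 111*(26 + 75) = 111*101 = 11211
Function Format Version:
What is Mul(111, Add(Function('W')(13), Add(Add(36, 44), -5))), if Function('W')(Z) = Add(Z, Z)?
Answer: 11211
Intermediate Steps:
Function('W')(Z) = Mul(2, Z)
Mul(111, Add(Function('W')(13), Add(Add(36, 44), -5))) = Mul(111, Add(Mul(2, 13), Add(Add(36, 44), -5))) = Mul(111, Add(26, Add(80, -5))) = Mul(111, Add(26, 75)) = Mul(111, 101) = 11211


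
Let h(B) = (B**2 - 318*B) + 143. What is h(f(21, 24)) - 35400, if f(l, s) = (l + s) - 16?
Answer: -43638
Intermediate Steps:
f(l, s) = -16 + l + s
h(B) = 143 + B**2 - 318*B
h(f(21, 24)) - 35400 = (143 + (-16 + 21 + 24)**2 - 318*(-16 + 21 + 24)) - 35400 = (143 + 29**2 - 318*29) - 35400 = (143 + 841 - 9222) - 35400 = -8238 - 35400 = -43638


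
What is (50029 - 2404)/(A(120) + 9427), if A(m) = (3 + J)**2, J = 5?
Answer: 47625/9491 ≈ 5.0179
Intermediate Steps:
A(m) = 64 (A(m) = (3 + 5)**2 = 8**2 = 64)
(50029 - 2404)/(A(120) + 9427) = (50029 - 2404)/(64 + 9427) = 47625/9491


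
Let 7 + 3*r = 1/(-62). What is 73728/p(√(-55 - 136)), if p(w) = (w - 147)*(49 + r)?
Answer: -83994624/7883425 - 571392*I*√191/7883425 ≈ -10.655 - 1.0017*I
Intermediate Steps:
r = -145/62 (r = -7/3 + (⅓)/(-62) = -7/3 + (⅓)*(-1/62) = -7/3 - 1/186 = -145/62 ≈ -2.3387)
p(w) = -425271/62 + 2893*w/62 (p(w) = (w - 147)*(49 - 145/62) = (-147 + w)*(2893/62) = -425271/62 + 2893*w/62)
73728/p(√(-55 - 136)) = 73728/(-425271/62 + 2893*√(-55 - 136)/62) = 73728/(-425271/62 + 2893*√(-191)/62) = 73728/(-425271/62 + 2893*(I*√191)/62) = 73728/(-425271/62 + 2893*I*√191/62)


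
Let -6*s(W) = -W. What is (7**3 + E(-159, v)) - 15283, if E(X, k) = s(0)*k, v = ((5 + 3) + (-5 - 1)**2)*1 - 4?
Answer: -14940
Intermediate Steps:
s(W) = W/6 (s(W) = -(-1)*W/6 = W/6)
v = 40 (v = (8 + (-6)**2)*1 - 4 = (8 + 36)*1 - 4 = 44*1 - 4 = 44 - 4 = 40)
E(X, k) = 0 (E(X, k) = ((1/6)*0)*k = 0*k = 0)
(7**3 + E(-159, v)) - 15283 = (7**3 + 0) - 15283 = (343 + 0) - 15283 = 343 - 15283 = -14940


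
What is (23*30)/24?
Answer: 115/4 ≈ 28.750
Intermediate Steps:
(23*30)/24 = 690*(1/24) = 115/4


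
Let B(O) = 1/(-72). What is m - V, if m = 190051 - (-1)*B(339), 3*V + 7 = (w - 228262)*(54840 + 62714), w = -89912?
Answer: 897676717343/72 ≈ 1.2468e+10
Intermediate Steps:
B(O) = -1/72
V = -37402626403/3 (V = -7/3 + ((-89912 - 228262)*(54840 + 62714))/3 = -7/3 + (-318174*117554)/3 = -7/3 + (1/3)*(-37402626396) = -7/3 - 12467542132 = -37402626403/3 ≈ -1.2468e+10)
m = 13683671/72 (m = 190051 - (-1)*(-1)/72 = 190051 - 1*1/72 = 190051 - 1/72 = 13683671/72 ≈ 1.9005e+5)
m - V = 13683671/72 - 1*(-37402626403/3) = 13683671/72 + 37402626403/3 = 897676717343/72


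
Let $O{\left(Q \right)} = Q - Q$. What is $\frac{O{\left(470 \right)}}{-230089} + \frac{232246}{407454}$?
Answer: $\frac{116123}{203727} \approx 0.56999$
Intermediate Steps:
$O{\left(Q \right)} = 0$
$\frac{O{\left(470 \right)}}{-230089} + \frac{232246}{407454} = \frac{0}{-230089} + \frac{232246}{407454} = 0 \left(- \frac{1}{230089}\right) + 232246 \cdot \frac{1}{407454} = 0 + \frac{116123}{203727} = \frac{116123}{203727}$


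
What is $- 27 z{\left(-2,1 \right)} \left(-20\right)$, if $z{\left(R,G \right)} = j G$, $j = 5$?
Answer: $2700$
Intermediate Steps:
$z{\left(R,G \right)} = 5 G$
$- 27 z{\left(-2,1 \right)} \left(-20\right) = - 27 \cdot 5 \cdot 1 \left(-20\right) = \left(-27\right) 5 \left(-20\right) = \left(-135\right) \left(-20\right) = 2700$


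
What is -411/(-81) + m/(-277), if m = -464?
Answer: 50477/7479 ≈ 6.7492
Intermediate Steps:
-411/(-81) + m/(-277) = -411/(-81) - 464/(-277) = -411*(-1/81) - 464*(-1/277) = 137/27 + 464/277 = 50477/7479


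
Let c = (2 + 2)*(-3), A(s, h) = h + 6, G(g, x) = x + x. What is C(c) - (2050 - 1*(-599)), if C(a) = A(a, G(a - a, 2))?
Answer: -2639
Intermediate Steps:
G(g, x) = 2*x
A(s, h) = 6 + h
c = -12 (c = 4*(-3) = -12)
C(a) = 10 (C(a) = 6 + 2*2 = 6 + 4 = 10)
C(c) - (2050 - 1*(-599)) = 10 - (2050 - 1*(-599)) = 10 - (2050 + 599) = 10 - 1*2649 = 10 - 2649 = -2639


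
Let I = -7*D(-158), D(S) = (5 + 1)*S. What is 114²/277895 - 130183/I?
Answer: -36090963329/1844111220 ≈ -19.571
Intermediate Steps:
D(S) = 6*S
I = 6636 (I = -42*(-158) = -7*(-948) = 6636)
114²/277895 - 130183/I = 114²/277895 - 130183/6636 = 12996*(1/277895) - 130183*1/6636 = 12996/277895 - 130183/6636 = -36090963329/1844111220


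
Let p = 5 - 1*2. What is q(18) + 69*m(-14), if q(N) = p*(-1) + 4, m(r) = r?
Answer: -965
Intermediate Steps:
p = 3 (p = 5 - 2 = 3)
q(N) = 1 (q(N) = 3*(-1) + 4 = -3 + 4 = 1)
q(18) + 69*m(-14) = 1 + 69*(-14) = 1 - 966 = -965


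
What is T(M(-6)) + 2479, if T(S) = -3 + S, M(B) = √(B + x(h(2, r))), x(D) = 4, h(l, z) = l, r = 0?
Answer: 2476 + I*√2 ≈ 2476.0 + 1.4142*I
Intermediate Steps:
M(B) = √(4 + B) (M(B) = √(B + 4) = √(4 + B))
T(M(-6)) + 2479 = (-3 + √(4 - 6)) + 2479 = (-3 + √(-2)) + 2479 = (-3 + I*√2) + 2479 = 2476 + I*√2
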